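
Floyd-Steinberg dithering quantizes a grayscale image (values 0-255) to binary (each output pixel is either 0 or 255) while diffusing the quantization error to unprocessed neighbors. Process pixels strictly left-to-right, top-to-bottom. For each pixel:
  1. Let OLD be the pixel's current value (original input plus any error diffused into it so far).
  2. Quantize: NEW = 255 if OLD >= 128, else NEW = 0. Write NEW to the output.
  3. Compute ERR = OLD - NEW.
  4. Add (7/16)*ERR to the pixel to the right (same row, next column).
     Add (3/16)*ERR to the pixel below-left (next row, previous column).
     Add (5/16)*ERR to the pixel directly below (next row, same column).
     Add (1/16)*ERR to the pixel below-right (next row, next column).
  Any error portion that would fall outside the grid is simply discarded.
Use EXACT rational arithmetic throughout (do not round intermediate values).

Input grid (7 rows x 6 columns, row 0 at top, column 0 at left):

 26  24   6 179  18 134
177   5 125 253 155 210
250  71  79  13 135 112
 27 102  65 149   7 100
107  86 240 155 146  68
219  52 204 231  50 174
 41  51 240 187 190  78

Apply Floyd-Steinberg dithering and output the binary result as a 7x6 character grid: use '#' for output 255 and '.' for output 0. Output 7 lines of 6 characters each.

Answer: ...#.#
#..##.
#.#..#
...#..
#.##.#
#.##.#
..###.

Derivation:
(0,0): OLD=26 → NEW=0, ERR=26
(0,1): OLD=283/8 → NEW=0, ERR=283/8
(0,2): OLD=2749/128 → NEW=0, ERR=2749/128
(0,3): OLD=385835/2048 → NEW=255, ERR=-136405/2048
(0,4): OLD=-365011/32768 → NEW=0, ERR=-365011/32768
(0,5): OLD=67699515/524288 → NEW=255, ERR=-65993925/524288
(1,0): OLD=24545/128 → NEW=255, ERR=-8095/128
(1,1): OLD=-6105/1024 → NEW=0, ERR=-6105/1024
(1,2): OLD=3893683/32768 → NEW=0, ERR=3893683/32768
(1,3): OLD=37149239/131072 → NEW=255, ERR=3725879/131072
(1,4): OLD=1142456517/8388608 → NEW=255, ERR=-996638523/8388608
(1,5): OLD=15836296403/134217728 → NEW=0, ERR=15836296403/134217728
(2,0): OLD=3753885/16384 → NEW=255, ERR=-424035/16384
(2,1): OLD=39919887/524288 → NEW=0, ERR=39919887/524288
(2,2): OLD=1295218669/8388608 → NEW=255, ERR=-843876371/8388608
(2,3): OLD=-2481577787/67108864 → NEW=0, ERR=-2481577787/67108864
(2,4): OLD=226761310927/2147483648 → NEW=0, ERR=226761310927/2147483648
(2,5): OLD=6447384124057/34359738368 → NEW=255, ERR=-2314349159783/34359738368
(3,0): OLD=278406477/8388608 → NEW=0, ERR=278406477/8388608
(3,1): OLD=8041954761/67108864 → NEW=0, ERR=8041954761/67108864
(3,2): OLD=44998429611/536870912 → NEW=0, ERR=44998429611/536870912
(3,3): OLD=6446756181825/34359738368 → NEW=255, ERR=-2314977102015/34359738368
(3,4): OLD=-1214629724511/274877906944 → NEW=0, ERR=-1214629724511/274877906944
(3,5): OLD=367753724446159/4398046511104 → NEW=0, ERR=367753724446159/4398046511104
(4,0): OLD=150152498531/1073741824 → NEW=255, ERR=-123651666589/1073741824
(4,1): OLD=1560890071303/17179869184 → NEW=0, ERR=1560890071303/17179869184
(4,2): OLD=165365903338469/549755813888 → NEW=255, ERR=25178170797029/549755813888
(4,3): OLD=1393234059434841/8796093022208 → NEW=255, ERR=-849769661228199/8796093022208
(4,4): OLD=16018833123919849/140737488355328 → NEW=0, ERR=16018833123919849/140737488355328
(4,5): OLD=323472924690471615/2251799813685248 → NEW=255, ERR=-250736027799266625/2251799813685248
(5,0): OLD=54988798507525/274877906944 → NEW=255, ERR=-15105067763195/274877906944
(5,1): OLD=507893158976085/8796093022208 → NEW=0, ERR=507893158976085/8796093022208
(5,2): OLD=16264910066952183/70368744177664 → NEW=255, ERR=-1679119698352137/70368744177664
(5,3): OLD=483178619381905421/2251799813685248 → NEW=255, ERR=-91030333107832819/2251799813685248
(5,4): OLD=184498131554342221/4503599627370496 → NEW=0, ERR=184498131554342221/4503599627370496
(5,5): OLD=11834750665452625329/72057594037927936 → NEW=255, ERR=-6539935814218998351/72057594037927936
(6,0): OLD=4877105657385503/140737488355328 → NEW=0, ERR=4877105657385503/140737488355328
(6,1): OLD=171804469932864307/2251799813685248 → NEW=0, ERR=171804469932864307/2251799813685248
(6,2): OLD=2359453267929859963/9007199254740992 → NEW=255, ERR=62617457970907003/9007199254740992
(6,3): OLD=26459317181761720495/144115188075855872 → NEW=255, ERR=-10290055777581526865/144115188075855872
(6,4): OLD=350533926152010627663/2305843009213693952 → NEW=255, ERR=-237456041197481330097/2305843009213693952
(6,5): OLD=263573100197104222409/36893488147419103232 → NEW=0, ERR=263573100197104222409/36893488147419103232
Row 0: ...#.#
Row 1: #..##.
Row 2: #.#..#
Row 3: ...#..
Row 4: #.##.#
Row 5: #.##.#
Row 6: ..###.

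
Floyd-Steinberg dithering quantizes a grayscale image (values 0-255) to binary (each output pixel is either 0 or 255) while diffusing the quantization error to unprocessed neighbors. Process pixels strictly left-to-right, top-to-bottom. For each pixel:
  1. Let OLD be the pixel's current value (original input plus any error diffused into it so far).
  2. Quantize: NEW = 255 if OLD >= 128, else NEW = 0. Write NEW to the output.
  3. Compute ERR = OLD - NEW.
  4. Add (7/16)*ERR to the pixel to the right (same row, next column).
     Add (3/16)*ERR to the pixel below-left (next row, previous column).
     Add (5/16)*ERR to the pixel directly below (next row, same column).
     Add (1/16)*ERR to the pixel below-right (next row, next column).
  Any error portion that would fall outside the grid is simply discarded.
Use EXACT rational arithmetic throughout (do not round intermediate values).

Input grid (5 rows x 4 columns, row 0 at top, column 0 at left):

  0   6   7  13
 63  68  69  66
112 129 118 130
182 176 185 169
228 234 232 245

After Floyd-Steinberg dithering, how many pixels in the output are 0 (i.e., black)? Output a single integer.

(0,0): OLD=0 → NEW=0, ERR=0
(0,1): OLD=6 → NEW=0, ERR=6
(0,2): OLD=77/8 → NEW=0, ERR=77/8
(0,3): OLD=2203/128 → NEW=0, ERR=2203/128
(1,0): OLD=513/8 → NEW=0, ERR=513/8
(1,1): OLD=6383/64 → NEW=0, ERR=6383/64
(1,2): OLD=244211/2048 → NEW=0, ERR=244211/2048
(1,3): OLD=4068117/32768 → NEW=0, ERR=4068117/32768
(2,0): OLD=154357/1024 → NEW=255, ERR=-106763/1024
(2,1): OLD=4617631/32768 → NEW=255, ERR=-3738209/32768
(2,2): OLD=8838481/65536 → NEW=255, ERR=-7873199/65536
(2,3): OLD=129698409/1048576 → NEW=0, ERR=129698409/1048576
(3,0): OLD=67123709/524288 → NEW=255, ERR=-66569731/524288
(3,1): OLD=467730739/8388608 → NEW=0, ERR=467730739/8388608
(3,2): OLD=25221327805/134217728 → NEW=255, ERR=-9004192835/134217728
(3,3): OLD=366778056875/2147483648 → NEW=255, ERR=-180830273365/2147483648
(4,0): OLD=26679255721/134217728 → NEW=255, ERR=-7546264919/134217728
(4,1): OLD=221525674339/1073741824 → NEW=255, ERR=-52278490781/1073741824
(4,2): OLD=6096473252731/34359738368 → NEW=255, ERR=-2665260031109/34359738368
(4,3): OLD=99261858949837/549755813888 → NEW=255, ERR=-40925873591603/549755813888
Output grid:
  Row 0: ....  (4 black, running=4)
  Row 1: ....  (4 black, running=8)
  Row 2: ###.  (1 black, running=9)
  Row 3: #.##  (1 black, running=10)
  Row 4: ####  (0 black, running=10)

Answer: 10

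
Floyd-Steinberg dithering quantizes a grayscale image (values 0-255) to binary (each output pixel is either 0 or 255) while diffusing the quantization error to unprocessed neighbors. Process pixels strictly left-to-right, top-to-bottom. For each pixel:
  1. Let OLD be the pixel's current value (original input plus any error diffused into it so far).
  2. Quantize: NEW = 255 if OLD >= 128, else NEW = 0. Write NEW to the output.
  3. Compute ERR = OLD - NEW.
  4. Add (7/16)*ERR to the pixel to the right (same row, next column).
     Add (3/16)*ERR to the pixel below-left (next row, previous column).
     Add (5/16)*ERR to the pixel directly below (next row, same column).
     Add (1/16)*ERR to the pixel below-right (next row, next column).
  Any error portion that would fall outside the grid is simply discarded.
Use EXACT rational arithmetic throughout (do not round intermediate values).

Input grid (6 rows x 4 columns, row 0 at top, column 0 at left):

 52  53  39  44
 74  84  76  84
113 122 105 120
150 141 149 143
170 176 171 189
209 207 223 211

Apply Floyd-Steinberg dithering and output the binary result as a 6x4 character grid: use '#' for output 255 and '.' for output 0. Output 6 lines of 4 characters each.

Answer: ....
.#.#
#.#.
.#.#
###.
#.##

Derivation:
(0,0): OLD=52 → NEW=0, ERR=52
(0,1): OLD=303/4 → NEW=0, ERR=303/4
(0,2): OLD=4617/64 → NEW=0, ERR=4617/64
(0,3): OLD=77375/1024 → NEW=0, ERR=77375/1024
(1,0): OLD=6685/64 → NEW=0, ERR=6685/64
(1,1): OLD=87115/512 → NEW=255, ERR=-43445/512
(1,2): OLD=1316007/16384 → NEW=0, ERR=1316007/16384
(1,3): OLD=38604097/262144 → NEW=255, ERR=-28242623/262144
(2,0): OLD=1062761/8192 → NEW=255, ERR=-1026199/8192
(2,1): OLD=16322963/262144 → NEW=0, ERR=16322963/262144
(2,2): OLD=69121439/524288 → NEW=255, ERR=-64572001/524288
(2,3): OLD=314314947/8388608 → NEW=0, ERR=314314947/8388608
(3,0): OLD=513922649/4194304 → NEW=0, ERR=513922649/4194304
(3,1): OLD=12290503495/67108864 → NEW=255, ERR=-4822256825/67108864
(3,2): OLD=96627890617/1073741824 → NEW=0, ERR=96627890617/1073741824
(3,3): OLD=3202034635663/17179869184 → NEW=255, ERR=-1178832006257/17179869184
(4,0): OLD=209183151525/1073741824 → NEW=255, ERR=-64621013595/1073741824
(4,1): OLD=1303488602607/8589934592 → NEW=255, ERR=-886944718353/8589934592
(4,2): OLD=37546133513871/274877906944 → NEW=255, ERR=-32547732756849/274877906944
(4,3): OLD=533826840798105/4398046511104 → NEW=0, ERR=533826840798105/4398046511104
(5,0): OLD=23479066576789/137438953472 → NEW=255, ERR=-11567866558571/137438953472
(5,1): OLD=492348163291187/4398046511104 → NEW=0, ERR=492348163291187/4398046511104
(5,2): OLD=552569165647095/2199023255552 → NEW=255, ERR=-8181764518665/2199023255552
(5,3): OLD=16881630798106735/70368744177664 → NEW=255, ERR=-1062398967197585/70368744177664
Row 0: ....
Row 1: .#.#
Row 2: #.#.
Row 3: .#.#
Row 4: ###.
Row 5: #.##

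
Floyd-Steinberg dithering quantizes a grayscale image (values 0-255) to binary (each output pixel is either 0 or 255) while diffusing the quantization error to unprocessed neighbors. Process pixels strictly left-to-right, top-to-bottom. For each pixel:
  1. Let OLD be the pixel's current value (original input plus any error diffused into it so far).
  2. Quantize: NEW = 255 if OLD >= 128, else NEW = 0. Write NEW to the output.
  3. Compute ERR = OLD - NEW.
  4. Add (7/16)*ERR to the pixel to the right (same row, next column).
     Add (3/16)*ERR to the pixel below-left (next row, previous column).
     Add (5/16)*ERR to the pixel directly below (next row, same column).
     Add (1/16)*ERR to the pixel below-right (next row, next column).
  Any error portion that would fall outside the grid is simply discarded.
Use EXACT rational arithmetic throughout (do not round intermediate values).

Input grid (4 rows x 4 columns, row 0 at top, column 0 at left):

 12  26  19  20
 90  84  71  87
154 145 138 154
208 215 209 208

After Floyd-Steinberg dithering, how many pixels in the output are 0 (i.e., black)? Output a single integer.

(0,0): OLD=12 → NEW=0, ERR=12
(0,1): OLD=125/4 → NEW=0, ERR=125/4
(0,2): OLD=2091/64 → NEW=0, ERR=2091/64
(0,3): OLD=35117/1024 → NEW=0, ERR=35117/1024
(1,0): OLD=6375/64 → NEW=0, ERR=6375/64
(1,1): OLD=73841/512 → NEW=255, ERR=-56719/512
(1,2): OLD=673829/16384 → NEW=0, ERR=673829/16384
(1,3): OLD=30867987/262144 → NEW=0, ERR=30867987/262144
(2,0): OLD=1346411/8192 → NEW=255, ERR=-742549/8192
(2,1): OLD=22193641/262144 → NEW=0, ERR=22193641/262144
(2,2): OLD=106454949/524288 → NEW=255, ERR=-27238491/524288
(2,3): OLD=1431418593/8388608 → NEW=255, ERR=-707676447/8388608
(3,0): OLD=820188315/4194304 → NEW=255, ERR=-249359205/4194304
(3,1): OLD=13424473733/67108864 → NEW=255, ERR=-3688286587/67108864
(3,2): OLD=169858738235/1073741824 → NEW=255, ERR=-103945426885/1073741824
(3,3): OLD=2337097446429/17179869184 → NEW=255, ERR=-2043769195491/17179869184
Output grid:
  Row 0: ....  (4 black, running=4)
  Row 1: .#..  (3 black, running=7)
  Row 2: #.##  (1 black, running=8)
  Row 3: ####  (0 black, running=8)

Answer: 8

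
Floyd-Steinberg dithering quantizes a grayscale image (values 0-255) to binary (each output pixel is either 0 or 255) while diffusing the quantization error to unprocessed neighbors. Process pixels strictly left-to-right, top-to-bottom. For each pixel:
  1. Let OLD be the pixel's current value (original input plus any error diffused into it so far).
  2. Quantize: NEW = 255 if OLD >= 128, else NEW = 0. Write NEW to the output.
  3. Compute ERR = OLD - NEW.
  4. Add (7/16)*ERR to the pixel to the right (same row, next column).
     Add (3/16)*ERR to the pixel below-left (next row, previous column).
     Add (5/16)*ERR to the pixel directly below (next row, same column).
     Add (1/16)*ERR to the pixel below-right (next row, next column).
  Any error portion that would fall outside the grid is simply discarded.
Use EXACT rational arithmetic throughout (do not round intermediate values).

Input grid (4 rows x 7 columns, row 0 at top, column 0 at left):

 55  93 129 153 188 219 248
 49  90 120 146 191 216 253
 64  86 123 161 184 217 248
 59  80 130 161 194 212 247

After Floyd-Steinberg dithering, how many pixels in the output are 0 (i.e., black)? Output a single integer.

(0,0): OLD=55 → NEW=0, ERR=55
(0,1): OLD=1873/16 → NEW=0, ERR=1873/16
(0,2): OLD=46135/256 → NEW=255, ERR=-19145/256
(0,3): OLD=492673/4096 → NEW=0, ERR=492673/4096
(0,4): OLD=15769479/65536 → NEW=255, ERR=-942201/65536
(0,5): OLD=223042737/1048576 → NEW=255, ERR=-44344143/1048576
(0,6): OLD=3850340567/16777216 → NEW=255, ERR=-427849513/16777216
(1,0): OLD=22563/256 → NEW=0, ERR=22563/256
(1,1): OLD=316533/2048 → NEW=255, ERR=-205707/2048
(1,2): OLD=5410329/65536 → NEW=0, ERR=5410329/65536
(1,3): OLD=55662629/262144 → NEW=255, ERR=-11184091/262144
(1,4): OLD=2809009487/16777216 → NEW=255, ERR=-1469180593/16777216
(1,5): OLD=21312755455/134217728 → NEW=255, ERR=-12912765185/134217728
(1,6): OLD=430133975825/2147483648 → NEW=255, ERR=-117474354415/2147483648
(2,0): OLD=2382551/32768 → NEW=0, ERR=2382551/32768
(2,1): OLD=112627245/1048576 → NEW=0, ERR=112627245/1048576
(2,2): OLD=3045283527/16777216 → NEW=255, ERR=-1232906553/16777216
(2,3): OLD=13993177935/134217728 → NEW=0, ERR=13993177935/134217728
(2,4): OLD=194928731455/1073741824 → NEW=255, ERR=-78875433665/1073741824
(2,5): OLD=4778307760597/34359738368 → NEW=255, ERR=-3983425523243/34359738368
(2,6): OLD=95751846940963/549755813888 → NEW=255, ERR=-44435885600477/549755813888
(3,0): OLD=1708945639/16777216 → NEW=0, ERR=1708945639/16777216
(3,1): OLD=19984391003/134217728 → NEW=255, ERR=-14241129637/134217728
(3,2): OLD=93282262913/1073741824 → NEW=0, ERR=93282262913/1073741824
(3,3): OLD=915782394007/4294967296 → NEW=255, ERR=-179434266473/4294967296
(3,4): OLD=75616216567015/549755813888 → NEW=255, ERR=-64571515974425/549755813888
(3,5): OLD=460202594094885/4398046511104 → NEW=0, ERR=460202594094885/4398046511104
(3,6): OLD=18315184079553019/70368744177664 → NEW=255, ERR=371154314248699/70368744177664
Output grid:
  Row 0: ..#.###  (3 black, running=3)
  Row 1: .#.####  (2 black, running=5)
  Row 2: ..#.###  (3 black, running=8)
  Row 3: .#.##.#  (3 black, running=11)

Answer: 11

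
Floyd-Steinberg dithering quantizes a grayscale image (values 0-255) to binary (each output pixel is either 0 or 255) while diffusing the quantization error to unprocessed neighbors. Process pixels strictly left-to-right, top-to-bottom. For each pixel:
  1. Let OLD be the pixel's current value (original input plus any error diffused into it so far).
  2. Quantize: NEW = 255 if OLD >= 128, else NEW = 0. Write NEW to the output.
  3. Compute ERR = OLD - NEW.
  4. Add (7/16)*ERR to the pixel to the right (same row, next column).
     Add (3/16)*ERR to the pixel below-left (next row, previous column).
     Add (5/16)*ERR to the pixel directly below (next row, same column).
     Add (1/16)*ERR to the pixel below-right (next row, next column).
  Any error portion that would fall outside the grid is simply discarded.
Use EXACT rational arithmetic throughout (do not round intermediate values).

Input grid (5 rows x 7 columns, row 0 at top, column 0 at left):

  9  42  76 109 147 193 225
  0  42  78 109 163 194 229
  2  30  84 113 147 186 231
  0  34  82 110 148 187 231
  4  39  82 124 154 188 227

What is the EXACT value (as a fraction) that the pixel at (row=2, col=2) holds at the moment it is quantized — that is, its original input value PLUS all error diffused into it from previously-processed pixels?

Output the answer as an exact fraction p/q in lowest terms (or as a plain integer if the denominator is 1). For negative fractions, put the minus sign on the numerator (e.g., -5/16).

Answer: 2495685513/16777216

Derivation:
(0,0): OLD=9 → NEW=0, ERR=9
(0,1): OLD=735/16 → NEW=0, ERR=735/16
(0,2): OLD=24601/256 → NEW=0, ERR=24601/256
(0,3): OLD=618671/4096 → NEW=255, ERR=-425809/4096
(0,4): OLD=6653129/65536 → NEW=0, ERR=6653129/65536
(0,5): OLD=248947071/1048576 → NEW=255, ERR=-18439809/1048576
(0,6): OLD=3645794937/16777216 → NEW=255, ERR=-632395143/16777216
(1,0): OLD=2925/256 → NEW=0, ERR=2925/256
(1,1): OLD=163707/2048 → NEW=0, ERR=163707/2048
(1,2): OLD=8282519/65536 → NEW=0, ERR=8282519/65536
(1,3): OLD=41116235/262144 → NEW=255, ERR=-25730485/262144
(1,4): OLD=2382156417/16777216 → NEW=255, ERR=-1896033663/16777216
(1,5): OLD=18567536849/134217728 → NEW=255, ERR=-15657983791/134217728
(1,6): OLD=354511767583/2147483648 → NEW=255, ERR=-193096562657/2147483648
(2,0): OLD=673657/32768 → NEW=0, ERR=673657/32768
(2,1): OLD=92677955/1048576 → NEW=0, ERR=92677955/1048576
(2,2): OLD=2495685513/16777216 → NEW=255, ERR=-1782504567/16777216
Target (2,2): original=84, with diffused error = 2495685513/16777216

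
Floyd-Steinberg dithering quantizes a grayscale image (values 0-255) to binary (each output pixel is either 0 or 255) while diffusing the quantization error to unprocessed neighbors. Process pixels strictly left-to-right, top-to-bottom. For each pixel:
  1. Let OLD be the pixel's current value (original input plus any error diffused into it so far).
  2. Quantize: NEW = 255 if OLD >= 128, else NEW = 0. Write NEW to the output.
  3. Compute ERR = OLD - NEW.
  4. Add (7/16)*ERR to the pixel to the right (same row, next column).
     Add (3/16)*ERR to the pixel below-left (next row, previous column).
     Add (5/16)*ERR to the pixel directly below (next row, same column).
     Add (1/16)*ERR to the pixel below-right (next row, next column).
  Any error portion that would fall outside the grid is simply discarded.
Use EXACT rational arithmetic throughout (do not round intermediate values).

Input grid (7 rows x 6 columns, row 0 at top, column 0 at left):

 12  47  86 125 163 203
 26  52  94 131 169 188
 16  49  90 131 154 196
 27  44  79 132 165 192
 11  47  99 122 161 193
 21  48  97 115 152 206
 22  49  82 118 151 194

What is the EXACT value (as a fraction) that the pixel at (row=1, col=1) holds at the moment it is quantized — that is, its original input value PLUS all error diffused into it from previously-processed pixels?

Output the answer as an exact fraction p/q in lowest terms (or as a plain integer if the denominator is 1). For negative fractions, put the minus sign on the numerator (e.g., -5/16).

(0,0): OLD=12 → NEW=0, ERR=12
(0,1): OLD=209/4 → NEW=0, ERR=209/4
(0,2): OLD=6967/64 → NEW=0, ERR=6967/64
(0,3): OLD=176769/1024 → NEW=255, ERR=-84351/1024
(0,4): OLD=2080135/16384 → NEW=0, ERR=2080135/16384
(0,5): OLD=67776177/262144 → NEW=255, ERR=929457/262144
(1,0): OLD=2531/64 → NEW=0, ERR=2531/64
(1,1): OLD=54677/512 → NEW=0, ERR=54677/512
Target (1,1): original=52, with diffused error = 54677/512

Answer: 54677/512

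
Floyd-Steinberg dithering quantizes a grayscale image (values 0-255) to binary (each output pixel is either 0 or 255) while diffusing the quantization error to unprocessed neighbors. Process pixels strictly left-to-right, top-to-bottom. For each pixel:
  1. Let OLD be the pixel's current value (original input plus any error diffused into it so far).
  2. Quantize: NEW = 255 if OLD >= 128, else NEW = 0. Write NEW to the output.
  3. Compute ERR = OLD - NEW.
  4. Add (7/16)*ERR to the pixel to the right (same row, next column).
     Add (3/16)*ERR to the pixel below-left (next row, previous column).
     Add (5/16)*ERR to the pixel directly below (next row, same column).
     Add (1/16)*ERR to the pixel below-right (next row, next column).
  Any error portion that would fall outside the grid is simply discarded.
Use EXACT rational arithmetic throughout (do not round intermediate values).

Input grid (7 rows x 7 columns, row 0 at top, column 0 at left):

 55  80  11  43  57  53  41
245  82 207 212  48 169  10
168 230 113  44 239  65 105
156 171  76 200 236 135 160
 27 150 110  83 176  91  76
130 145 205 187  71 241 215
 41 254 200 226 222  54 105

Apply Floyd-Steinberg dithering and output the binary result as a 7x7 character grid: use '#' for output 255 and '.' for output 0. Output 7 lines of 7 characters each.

Answer: .......
####.#.
##..#.#
.#.###.
.#..#..
.###.##
.####.#

Derivation:
(0,0): OLD=55 → NEW=0, ERR=55
(0,1): OLD=1665/16 → NEW=0, ERR=1665/16
(0,2): OLD=14471/256 → NEW=0, ERR=14471/256
(0,3): OLD=277425/4096 → NEW=0, ERR=277425/4096
(0,4): OLD=5677527/65536 → NEW=0, ERR=5677527/65536
(0,5): OLD=95317217/1048576 → NEW=0, ERR=95317217/1048576
(0,6): OLD=1355086375/16777216 → NEW=0, ERR=1355086375/16777216
(1,0): OLD=72115/256 → NEW=255, ERR=6835/256
(1,1): OLD=287205/2048 → NEW=255, ERR=-235035/2048
(1,2): OLD=12691657/65536 → NEW=255, ERR=-4020023/65536
(1,3): OLD=59272277/262144 → NEW=255, ERR=-7574443/262144
(1,4): OLD=1404396575/16777216 → NEW=0, ERR=1404396575/16777216
(1,5): OLD=34170225743/134217728 → NEW=255, ERR=-55294897/134217728
(1,6): OLD=87491830977/2147483648 → NEW=0, ERR=87491830977/2147483648
(2,0): OLD=5073319/32768 → NEW=255, ERR=-3282521/32768
(2,1): OLD=147301277/1048576 → NEW=255, ERR=-120085603/1048576
(2,2): OLD=522393111/16777216 → NEW=0, ERR=522393111/16777216
(2,3): OLD=8114076959/134217728 → NEW=0, ERR=8114076959/134217728
(2,4): OLD=311089497039/1073741824 → NEW=255, ERR=37285331919/1073741824
(2,5): OLD=3193192303557/34359738368 → NEW=0, ERR=3193192303557/34359738368
(2,6): OLD=87061897567667/549755813888 → NEW=255, ERR=-53125834973773/549755813888
(3,0): OLD=1731785527/16777216 → NEW=0, ERR=1731785527/16777216
(3,1): OLD=24152321003/134217728 → NEW=255, ERR=-10073199637/134217728
(3,2): OLD=61281678961/1073741824 → NEW=0, ERR=61281678961/1073741824
(3,3): OLD=1083699455687/4294967296 → NEW=255, ERR=-11517204793/4294967296
(3,4): OLD=146719842328375/549755813888 → NEW=255, ERR=6532109786935/549755813888
(3,5): OLD=674182647906197/4398046511104 → NEW=255, ERR=-447319212425323/4398046511104
(3,6): OLD=6411459797353355/70368744177664 → NEW=0, ERR=6411459797353355/70368744177664
(4,0): OLD=97033880665/2147483648 → NEW=0, ERR=97033880665/2147483648
(4,1): OLD=5616700570117/34359738368 → NEW=255, ERR=-3145032713723/34359738368
(4,2): OLD=45407827143275/549755813888 → NEW=0, ERR=45407827143275/549755813888
(4,3): OLD=545766024383753/4398046511104 → NEW=0, ERR=545766024383753/4398046511104
(4,4): OLD=7556397141224267/35184372088832 → NEW=255, ERR=-1415617741427893/35184372088832
(4,5): OLD=66923195593450187/1125899906842624 → NEW=0, ERR=66923195593450187/1125899906842624
(4,6): OLD=2235959721282167805/18014398509481984 → NEW=0, ERR=2235959721282167805/18014398509481984
(5,0): OLD=69795868117471/549755813888 → NEW=0, ERR=69795868117471/549755813888
(5,1): OLD=836733051412341/4398046511104 → NEW=255, ERR=-284768808919179/4398046511104
(5,2): OLD=7741628932756291/35184372088832 → NEW=255, ERR=-1230385949895869/35184372088832
(5,3): OLD=58574414164375151/281474976710656 → NEW=255, ERR=-13201704896842129/281474976710656
(5,4): OLD=1023361407455769701/18014398509481984 → NEW=0, ERR=1023361407455769701/18014398509481984
(5,5): OLD=43981994516232177685/144115188075855872 → NEW=255, ERR=7232621556888930325/144115188075855872
(5,6): OLD=644389155766415048091/2305843009213693952 → NEW=255, ERR=56399188416923090331/2305843009213693952
(6,0): OLD=4822646809225527/70368744177664 → NEW=0, ERR=4822646809225527/70368744177664
(6,1): OLD=298507154708731939/1125899906842624 → NEW=255, ERR=11402678463862819/1125899906842624
(6,2): OLD=3254515425314682121/18014398509481984 → NEW=255, ERR=-1339156194603223799/18014398509481984
(6,3): OLD=26990776348547715223/144115188075855872 → NEW=255, ERR=-9758596610795532137/144115188075855872
(6,4): OLD=62432502478948217669/288230376151711744 → NEW=255, ERR=-11066243439738277051/288230376151711744
(6,5): OLD=2251336277291510278393/36893488147419103232 → NEW=0, ERR=2251336277291510278393/36893488147419103232
(6,6): OLD=84103900220622078768191/590295810358705651712 → NEW=255, ERR=-66421531420847862418369/590295810358705651712
Row 0: .......
Row 1: ####.#.
Row 2: ##..#.#
Row 3: .#.###.
Row 4: .#..#..
Row 5: .###.##
Row 6: .####.#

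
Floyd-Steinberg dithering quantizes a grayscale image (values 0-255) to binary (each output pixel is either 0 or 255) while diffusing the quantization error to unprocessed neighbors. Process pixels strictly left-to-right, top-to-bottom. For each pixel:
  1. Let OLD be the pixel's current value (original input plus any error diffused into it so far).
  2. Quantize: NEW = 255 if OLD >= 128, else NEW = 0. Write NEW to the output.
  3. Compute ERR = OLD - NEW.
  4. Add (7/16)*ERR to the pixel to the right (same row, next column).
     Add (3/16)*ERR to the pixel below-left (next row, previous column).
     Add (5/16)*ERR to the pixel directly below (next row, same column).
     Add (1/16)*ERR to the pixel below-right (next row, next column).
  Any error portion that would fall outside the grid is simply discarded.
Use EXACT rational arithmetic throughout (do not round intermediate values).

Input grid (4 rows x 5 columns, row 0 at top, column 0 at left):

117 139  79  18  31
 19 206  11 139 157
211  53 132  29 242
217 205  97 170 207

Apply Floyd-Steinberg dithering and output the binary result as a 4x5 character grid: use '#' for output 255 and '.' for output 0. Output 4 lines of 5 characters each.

(0,0): OLD=117 → NEW=0, ERR=117
(0,1): OLD=3043/16 → NEW=255, ERR=-1037/16
(0,2): OLD=12965/256 → NEW=0, ERR=12965/256
(0,3): OLD=164483/4096 → NEW=0, ERR=164483/4096
(0,4): OLD=3182997/65536 → NEW=0, ERR=3182997/65536
(1,0): OLD=11113/256 → NEW=0, ERR=11113/256
(1,1): OLD=453727/2048 → NEW=255, ERR=-68513/2048
(1,2): OLD=1026891/65536 → NEW=0, ERR=1026891/65536
(1,3): OLD=44741743/262144 → NEW=255, ERR=-22104977/262144
(1,4): OLD=577957741/4194304 → NEW=255, ERR=-491589779/4194304
(2,0): OLD=7153029/32768 → NEW=255, ERR=-1202811/32768
(2,1): OLD=33698695/1048576 → NEW=0, ERR=33698695/1048576
(2,2): OLD=2232296277/16777216 → NEW=255, ERR=-2045893803/16777216
(2,3): OLD=-19246414289/268435456 → NEW=0, ERR=-19246414289/268435456
(2,4): OLD=724712959881/4294967296 → NEW=255, ERR=-370503700599/4294967296
(3,0): OLD=3549302197/16777216 → NEW=255, ERR=-728887883/16777216
(3,1): OLD=22934714129/134217728 → NEW=255, ERR=-11290806511/134217728
(3,2): OLD=45756655371/4294967296 → NEW=0, ERR=45756655371/4294967296
(3,3): OLD=1103454321779/8589934592 → NEW=255, ERR=-1086978999181/8589934592
(3,4): OLD=16520088111199/137438953472 → NEW=0, ERR=16520088111199/137438953472
Row 0: .#...
Row 1: .#.##
Row 2: #.#.#
Row 3: ##.#.

Answer: .#...
.#.##
#.#.#
##.#.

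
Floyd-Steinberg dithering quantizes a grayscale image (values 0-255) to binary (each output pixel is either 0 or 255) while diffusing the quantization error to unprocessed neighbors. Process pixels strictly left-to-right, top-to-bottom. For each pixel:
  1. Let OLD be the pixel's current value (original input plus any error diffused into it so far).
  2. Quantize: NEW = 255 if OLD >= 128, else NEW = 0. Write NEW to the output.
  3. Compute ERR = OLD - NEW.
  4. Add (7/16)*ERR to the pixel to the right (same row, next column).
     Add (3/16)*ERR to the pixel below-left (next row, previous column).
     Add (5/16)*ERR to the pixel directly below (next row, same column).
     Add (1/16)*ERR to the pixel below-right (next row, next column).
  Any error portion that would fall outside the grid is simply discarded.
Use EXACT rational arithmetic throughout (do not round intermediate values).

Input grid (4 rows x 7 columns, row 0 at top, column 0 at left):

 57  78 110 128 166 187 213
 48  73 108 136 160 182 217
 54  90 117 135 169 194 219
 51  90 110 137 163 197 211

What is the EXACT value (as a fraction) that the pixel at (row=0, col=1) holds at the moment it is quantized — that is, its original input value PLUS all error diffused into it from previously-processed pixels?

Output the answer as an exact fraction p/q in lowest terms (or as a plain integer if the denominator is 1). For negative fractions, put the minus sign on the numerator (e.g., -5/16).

Answer: 1647/16

Derivation:
(0,0): OLD=57 → NEW=0, ERR=57
(0,1): OLD=1647/16 → NEW=0, ERR=1647/16
Target (0,1): original=78, with diffused error = 1647/16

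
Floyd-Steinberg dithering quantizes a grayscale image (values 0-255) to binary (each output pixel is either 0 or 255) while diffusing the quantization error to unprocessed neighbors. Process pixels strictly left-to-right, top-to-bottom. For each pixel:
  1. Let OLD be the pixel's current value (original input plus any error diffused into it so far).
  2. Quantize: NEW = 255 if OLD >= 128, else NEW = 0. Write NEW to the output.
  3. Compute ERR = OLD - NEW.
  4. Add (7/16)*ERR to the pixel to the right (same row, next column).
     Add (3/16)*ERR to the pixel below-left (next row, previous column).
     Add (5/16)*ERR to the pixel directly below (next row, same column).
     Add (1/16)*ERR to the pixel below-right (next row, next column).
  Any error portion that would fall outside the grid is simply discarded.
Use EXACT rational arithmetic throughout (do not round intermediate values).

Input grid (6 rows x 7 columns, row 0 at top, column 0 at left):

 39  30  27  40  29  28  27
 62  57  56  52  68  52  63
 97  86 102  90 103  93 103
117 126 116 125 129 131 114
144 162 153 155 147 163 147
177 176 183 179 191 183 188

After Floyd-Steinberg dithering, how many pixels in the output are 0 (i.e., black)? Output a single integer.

(0,0): OLD=39 → NEW=0, ERR=39
(0,1): OLD=753/16 → NEW=0, ERR=753/16
(0,2): OLD=12183/256 → NEW=0, ERR=12183/256
(0,3): OLD=249121/4096 → NEW=0, ERR=249121/4096
(0,4): OLD=3644391/65536 → NEW=0, ERR=3644391/65536
(0,5): OLD=54870865/1048576 → NEW=0, ERR=54870865/1048576
(0,6): OLD=837080887/16777216 → NEW=0, ERR=837080887/16777216
(1,0): OLD=21251/256 → NEW=0, ERR=21251/256
(1,1): OLD=244501/2048 → NEW=0, ERR=244501/2048
(1,2): OLD=9007801/65536 → NEW=255, ERR=-7703879/65536
(1,3): OLD=8645125/262144 → NEW=0, ERR=8645125/262144
(1,4): OLD=1902853039/16777216 → NEW=0, ERR=1902853039/16777216
(1,5): OLD=17556245471/134217728 → NEW=255, ERR=-16669275169/134217728
(1,6): OLD=59113249841/2147483648 → NEW=0, ERR=59113249841/2147483648
(2,0): OLD=4762039/32768 → NEW=255, ERR=-3593801/32768
(2,1): OLD=61313101/1048576 → NEW=0, ERR=61313101/1048576
(2,2): OLD=1753083431/16777216 → NEW=0, ERR=1753083431/16777216
(2,3): OLD=21466790575/134217728 → NEW=255, ERR=-12758730065/134217728
(2,4): OLD=81206152671/1073741824 → NEW=0, ERR=81206152671/1073741824
(2,5): OLD=3419704730613/34359738368 → NEW=0, ERR=3419704730613/34359738368
(2,6): OLD=81024507488771/549755813888 → NEW=255, ERR=-59163225052669/549755813888
(3,0): OLD=1571865415/16777216 → NEW=0, ERR=1571865415/16777216
(3,1): OLD=26575098811/134217728 → NEW=255, ERR=-7650421829/134217728
(3,2): OLD=117625187169/1073741824 → NEW=0, ERR=117625187169/1073741824
(3,3): OLD=704081638295/4294967296 → NEW=255, ERR=-391135022185/4294967296
(3,4): OLD=69000802471751/549755813888 → NEW=0, ERR=69000802471751/549755813888
(3,5): OLD=886479028335045/4398046511104 → NEW=255, ERR=-235022831996475/4398046511104
(3,6): OLD=4448070215690075/70368744177664 → NEW=0, ERR=4448070215690075/70368744177664
(4,0): OLD=349160996425/2147483648 → NEW=255, ERR=-198447333815/2147483648
(4,1): OLD=4472062428725/34359738368 → NEW=255, ERR=-4289670855115/34359738368
(4,2): OLD=61559224965435/549755813888 → NEW=0, ERR=61559224965435/549755813888
(4,3): OLD=905604541123833/4398046511104 → NEW=255, ERR=-215897319207687/4398046511104
(4,4): OLD=5243682749912987/35184372088832 → NEW=255, ERR=-3728332132739173/35184372088832
(4,5): OLD=134699521760735643/1125899906842624 → NEW=0, ERR=134699521760735643/1125899906842624
(4,6): OLD=3886693005483109549/18014398509481984 → NEW=255, ERR=-706978614434796371/18014398509481984
(5,0): OLD=68561979787631/549755813888 → NEW=0, ERR=68561979787631/549755813888
(5,1): OLD=909373859726245/4398046511104 → NEW=255, ERR=-212128000605275/4398046511104
(5,2): OLD=6329091675907603/35184372088832 → NEW=255, ERR=-2642923206744557/35184372088832
(5,3): OLD=33193240223232895/281474976710656 → NEW=0, ERR=33193240223232895/281474976710656
(5,4): OLD=4122456551888351381/18014398509481984 → NEW=255, ERR=-471215068029554539/18014398509481984
(5,5): OLD=28096886602574186565/144115188075855872 → NEW=255, ERR=-8652486356769060795/144115188075855872
(5,6): OLD=361893475442773344875/2305843009213693952 → NEW=255, ERR=-226096491906718612885/2305843009213693952
Output grid:
  Row 0: .......  (7 black, running=7)
  Row 1: ..#..#.  (5 black, running=12)
  Row 2: #..#..#  (4 black, running=16)
  Row 3: .#.#.#.  (4 black, running=20)
  Row 4: ##.##.#  (2 black, running=22)
  Row 5: .##.###  (2 black, running=24)

Answer: 24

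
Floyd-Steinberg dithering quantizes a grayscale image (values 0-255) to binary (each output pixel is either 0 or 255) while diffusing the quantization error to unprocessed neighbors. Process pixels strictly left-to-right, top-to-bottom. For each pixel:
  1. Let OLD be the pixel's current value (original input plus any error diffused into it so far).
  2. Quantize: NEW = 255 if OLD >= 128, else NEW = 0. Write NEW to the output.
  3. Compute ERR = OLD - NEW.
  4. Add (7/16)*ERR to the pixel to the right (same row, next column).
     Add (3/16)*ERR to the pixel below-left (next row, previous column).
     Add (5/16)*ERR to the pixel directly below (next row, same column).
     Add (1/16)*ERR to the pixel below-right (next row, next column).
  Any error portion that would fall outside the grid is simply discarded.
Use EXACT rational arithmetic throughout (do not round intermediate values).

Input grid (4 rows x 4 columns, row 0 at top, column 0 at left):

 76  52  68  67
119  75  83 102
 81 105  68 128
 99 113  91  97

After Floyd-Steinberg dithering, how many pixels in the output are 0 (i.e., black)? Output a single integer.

(0,0): OLD=76 → NEW=0, ERR=76
(0,1): OLD=341/4 → NEW=0, ERR=341/4
(0,2): OLD=6739/64 → NEW=0, ERR=6739/64
(0,3): OLD=115781/1024 → NEW=0, ERR=115781/1024
(1,0): OLD=10159/64 → NEW=255, ERR=-6161/64
(1,1): OLD=43017/512 → NEW=0, ERR=43017/512
(1,2): OLD=2935869/16384 → NEW=255, ERR=-1242051/16384
(1,3): OLD=29031995/262144 → NEW=0, ERR=29031995/262144
(2,0): OLD=546163/8192 → NEW=0, ERR=546163/8192
(2,1): OLD=36750753/262144 → NEW=255, ERR=-30095967/262144
(2,2): OLD=10537189/524288 → NEW=0, ERR=10537189/524288
(2,3): OLD=1398076465/8388608 → NEW=255, ERR=-741018575/8388608
(3,0): OLD=412334275/4194304 → NEW=0, ERR=412334275/4194304
(3,1): OLD=8594492189/67108864 → NEW=255, ERR=-8518268131/67108864
(3,2): OLD=19337416675/1073741824 → NEW=0, ERR=19337416675/1073741824
(3,3): OLD=1349137502645/17179869184 → NEW=0, ERR=1349137502645/17179869184
Output grid:
  Row 0: ....  (4 black, running=4)
  Row 1: #.#.  (2 black, running=6)
  Row 2: .#.#  (2 black, running=8)
  Row 3: .#..  (3 black, running=11)

Answer: 11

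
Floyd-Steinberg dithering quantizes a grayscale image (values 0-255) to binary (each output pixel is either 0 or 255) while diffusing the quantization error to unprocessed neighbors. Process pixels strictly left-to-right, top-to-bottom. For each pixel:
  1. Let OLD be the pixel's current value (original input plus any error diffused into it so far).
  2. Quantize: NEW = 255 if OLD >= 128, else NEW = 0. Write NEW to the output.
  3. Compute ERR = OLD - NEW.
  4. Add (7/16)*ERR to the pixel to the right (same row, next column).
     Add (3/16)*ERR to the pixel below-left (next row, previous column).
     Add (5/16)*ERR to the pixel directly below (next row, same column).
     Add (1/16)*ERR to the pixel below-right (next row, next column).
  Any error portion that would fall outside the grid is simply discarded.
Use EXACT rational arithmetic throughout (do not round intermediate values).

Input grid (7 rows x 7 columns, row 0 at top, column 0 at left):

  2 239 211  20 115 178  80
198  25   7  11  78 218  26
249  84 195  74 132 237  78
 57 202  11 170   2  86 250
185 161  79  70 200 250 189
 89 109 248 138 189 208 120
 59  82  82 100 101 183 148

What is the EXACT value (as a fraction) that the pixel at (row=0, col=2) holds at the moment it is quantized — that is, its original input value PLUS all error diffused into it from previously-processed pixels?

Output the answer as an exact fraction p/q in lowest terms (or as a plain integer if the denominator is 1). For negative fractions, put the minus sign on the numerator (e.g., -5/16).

Answer: 26161/128

Derivation:
(0,0): OLD=2 → NEW=0, ERR=2
(0,1): OLD=1919/8 → NEW=255, ERR=-121/8
(0,2): OLD=26161/128 → NEW=255, ERR=-6479/128
Target (0,2): original=211, with diffused error = 26161/128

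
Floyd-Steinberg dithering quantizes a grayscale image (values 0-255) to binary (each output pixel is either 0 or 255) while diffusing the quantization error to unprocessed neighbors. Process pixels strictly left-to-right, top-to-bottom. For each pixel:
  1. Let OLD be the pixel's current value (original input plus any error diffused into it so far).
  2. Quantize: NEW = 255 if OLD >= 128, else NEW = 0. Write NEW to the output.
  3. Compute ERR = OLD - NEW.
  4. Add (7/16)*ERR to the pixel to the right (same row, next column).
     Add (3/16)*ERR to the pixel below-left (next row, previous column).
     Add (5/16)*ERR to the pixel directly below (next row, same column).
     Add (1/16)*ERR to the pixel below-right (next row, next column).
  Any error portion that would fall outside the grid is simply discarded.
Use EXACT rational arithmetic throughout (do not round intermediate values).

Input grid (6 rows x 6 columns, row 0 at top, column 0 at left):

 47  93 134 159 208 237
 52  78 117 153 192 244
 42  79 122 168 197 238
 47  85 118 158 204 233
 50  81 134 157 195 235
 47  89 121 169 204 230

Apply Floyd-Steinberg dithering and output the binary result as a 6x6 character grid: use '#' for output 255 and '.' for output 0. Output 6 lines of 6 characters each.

Answer: ..#.##
.#.###
..#.##
.#.###
..#.##
.#.###

Derivation:
(0,0): OLD=47 → NEW=0, ERR=47
(0,1): OLD=1817/16 → NEW=0, ERR=1817/16
(0,2): OLD=47023/256 → NEW=255, ERR=-18257/256
(0,3): OLD=523465/4096 → NEW=0, ERR=523465/4096
(0,4): OLD=17295743/65536 → NEW=255, ERR=584063/65536
(0,5): OLD=252600953/1048576 → NEW=255, ERR=-14785927/1048576
(1,0): OLD=22523/256 → NEW=0, ERR=22523/256
(1,1): OLD=289885/2048 → NEW=255, ERR=-232355/2048
(1,2): OLD=4989729/65536 → NEW=0, ERR=4989729/65536
(1,3): OLD=58578957/262144 → NEW=255, ERR=-8267763/262144
(1,4): OLD=3126102407/16777216 → NEW=255, ERR=-1152087673/16777216
(1,5): OLD=56400283521/268435456 → NEW=255, ERR=-12050757759/268435456
(2,0): OLD=1580111/32768 → NEW=0, ERR=1580111/32768
(2,1): OLD=88517333/1048576 → NEW=0, ERR=88517333/1048576
(2,2): OLD=2847441087/16777216 → NEW=255, ERR=-1430748993/16777216
(2,3): OLD=15128668551/134217728 → NEW=0, ERR=15128668551/134217728
(2,4): OLD=921124440597/4294967296 → NEW=255, ERR=-174092219883/4294967296
(2,5): OLD=13877594858979/68719476736 → NEW=255, ERR=-3645871708701/68719476736
(3,0): OLD=1306898911/16777216 → NEW=0, ERR=1306898911/16777216
(3,1): OLD=17781731315/134217728 → NEW=255, ERR=-16443789325/134217728
(3,2): OLD=68891404873/1073741824 → NEW=0, ERR=68891404873/1073741824
(3,3): OLD=14318675227035/68719476736 → NEW=255, ERR=-3204791340645/68719476736
(3,4): OLD=92373859131579/549755813888 → NEW=255, ERR=-47813873409861/549755813888
(3,5): OLD=1546673887812373/8796093022208 → NEW=255, ERR=-696329832850667/8796093022208
(4,0): OLD=110318770865/2147483648 → NEW=0, ERR=110318770865/2147483648
(4,1): OLD=2820498547709/34359738368 → NEW=0, ERR=2820498547709/34359738368
(4,2): OLD=190833193192935/1099511627776 → NEW=255, ERR=-89542271889945/1099511627776
(4,3): OLD=1662455556622883/17592186044416 → NEW=0, ERR=1662455556622883/17592186044416
(4,4): OLD=53876184029051219/281474976710656 → NEW=255, ERR=-17899935032166061/281474976710656
(4,5): OLD=797152890764948581/4503599627370496 → NEW=255, ERR=-351265014214527899/4503599627370496
(5,0): OLD=43125520565063/549755813888 → NEW=0, ERR=43125520565063/549755813888
(5,1): OLD=2408598008510391/17592186044416 → NEW=255, ERR=-2077409432815689/17592186044416
(5,2): OLD=9392343163689805/140737488355328 → NEW=0, ERR=9392343163689805/140737488355328
(5,3): OLD=948974959146777631/4503599627370496 → NEW=255, ERR=-199442945832698849/4503599627370496
(5,4): OLD=1405430917523374559/9007199254740992 → NEW=255, ERR=-891404892435578401/9007199254740992
(5,5): OLD=22821210947223208811/144115188075855872 → NEW=255, ERR=-13928162012120038549/144115188075855872
Row 0: ..#.##
Row 1: .#.###
Row 2: ..#.##
Row 3: .#.###
Row 4: ..#.##
Row 5: .#.###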